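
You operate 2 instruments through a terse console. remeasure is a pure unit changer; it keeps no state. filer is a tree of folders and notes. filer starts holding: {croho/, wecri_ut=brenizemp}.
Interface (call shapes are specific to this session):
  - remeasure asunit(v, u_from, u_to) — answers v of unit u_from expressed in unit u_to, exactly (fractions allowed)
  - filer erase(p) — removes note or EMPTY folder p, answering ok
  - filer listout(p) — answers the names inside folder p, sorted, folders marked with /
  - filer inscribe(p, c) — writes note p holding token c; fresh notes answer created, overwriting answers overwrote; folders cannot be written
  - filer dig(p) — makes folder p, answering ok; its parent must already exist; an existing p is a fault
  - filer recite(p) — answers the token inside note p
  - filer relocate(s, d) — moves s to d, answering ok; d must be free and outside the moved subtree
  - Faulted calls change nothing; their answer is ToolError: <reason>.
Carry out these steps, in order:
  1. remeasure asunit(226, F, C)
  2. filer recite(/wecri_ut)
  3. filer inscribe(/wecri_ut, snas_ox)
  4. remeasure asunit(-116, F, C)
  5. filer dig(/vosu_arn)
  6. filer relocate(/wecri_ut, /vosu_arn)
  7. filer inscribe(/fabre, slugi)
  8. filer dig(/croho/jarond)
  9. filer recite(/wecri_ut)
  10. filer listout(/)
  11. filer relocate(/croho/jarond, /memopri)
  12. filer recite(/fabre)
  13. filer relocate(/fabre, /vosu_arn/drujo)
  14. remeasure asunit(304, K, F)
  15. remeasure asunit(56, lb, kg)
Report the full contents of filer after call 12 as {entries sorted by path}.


Answer: {croho/, fabre=slugi, memopri/, vosu_arn/, wecri_ut=snas_ox}

Derivation:
$ remeasure asunit v: 226 u_from: F u_to: C
= 970/9
$ filer recite p: /wecri_ut
= brenizemp
$ filer inscribe p: /wecri_ut c: snas_ox
= overwrote
$ remeasure asunit v: -116 u_from: F u_to: C
= -740/9
$ filer dig p: /vosu_arn
= ok
$ filer relocate s: /wecri_ut d: /vosu_arn
= ToolError: exists
$ filer inscribe p: /fabre c: slugi
= created
$ filer dig p: /croho/jarond
= ok
$ filer recite p: /wecri_ut
= snas_ox
$ filer listout p: /
= [croho/, fabre, vosu_arn/, wecri_ut]
$ filer relocate s: /croho/jarond d: /memopri
= ok
$ filer recite p: /fabre
= slugi
$ filer relocate s: /fabre d: /vosu_arn/drujo
= ok
$ remeasure asunit v: 304 u_from: K u_to: F
= 8753/100
$ remeasure asunit v: 56 u_from: lb u_to: kg
= 317514659/12500000


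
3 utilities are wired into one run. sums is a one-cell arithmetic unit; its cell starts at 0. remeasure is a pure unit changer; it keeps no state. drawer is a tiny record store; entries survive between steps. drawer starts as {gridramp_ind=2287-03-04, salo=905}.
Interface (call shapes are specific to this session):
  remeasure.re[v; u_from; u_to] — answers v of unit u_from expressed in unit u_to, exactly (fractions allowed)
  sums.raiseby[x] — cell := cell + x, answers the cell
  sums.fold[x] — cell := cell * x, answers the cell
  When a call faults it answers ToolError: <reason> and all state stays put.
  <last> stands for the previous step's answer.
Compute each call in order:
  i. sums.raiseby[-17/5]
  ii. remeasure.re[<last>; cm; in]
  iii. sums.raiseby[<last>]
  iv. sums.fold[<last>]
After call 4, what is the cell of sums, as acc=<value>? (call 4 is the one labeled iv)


Act: raiseby[x→-17/5]
Obs: -17/5
Act: re[v→<last>; u_from→cm; u_to→in]
Obs: -170/127
Act: raiseby[x→<last>]
Obs: -3009/635
Act: fold[x→<last>]
Obs: 9054081/403225

Answer: acc=9054081/403225


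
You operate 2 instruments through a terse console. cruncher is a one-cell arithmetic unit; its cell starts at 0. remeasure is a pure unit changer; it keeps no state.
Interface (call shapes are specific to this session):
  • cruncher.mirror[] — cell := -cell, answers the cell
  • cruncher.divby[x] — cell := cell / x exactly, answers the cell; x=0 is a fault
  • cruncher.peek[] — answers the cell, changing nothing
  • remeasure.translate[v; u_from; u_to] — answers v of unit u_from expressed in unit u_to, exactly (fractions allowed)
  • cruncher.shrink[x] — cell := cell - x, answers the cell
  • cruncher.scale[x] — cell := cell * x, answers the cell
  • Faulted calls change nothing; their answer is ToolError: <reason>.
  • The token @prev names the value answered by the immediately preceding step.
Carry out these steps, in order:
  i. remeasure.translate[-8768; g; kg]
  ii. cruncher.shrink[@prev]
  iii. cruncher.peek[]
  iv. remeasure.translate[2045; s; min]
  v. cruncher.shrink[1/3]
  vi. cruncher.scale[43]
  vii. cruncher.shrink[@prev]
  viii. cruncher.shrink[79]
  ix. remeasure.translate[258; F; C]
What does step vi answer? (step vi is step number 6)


-> translate(v: -8768, u_from: g, u_to: kg)
<- -1096/125
-> shrink(x: @prev)
<- 1096/125
-> peek()
<- 1096/125
-> translate(v: 2045, u_from: s, u_to: min)
<- 409/12
-> shrink(x: 1/3)
<- 3163/375
-> scale(x: 43)
<- 136009/375
-> shrink(x: @prev)
<- 0
-> shrink(x: 79)
<- -79
-> translate(v: 258, u_from: F, u_to: C)
<- 1130/9

Answer: 136009/375


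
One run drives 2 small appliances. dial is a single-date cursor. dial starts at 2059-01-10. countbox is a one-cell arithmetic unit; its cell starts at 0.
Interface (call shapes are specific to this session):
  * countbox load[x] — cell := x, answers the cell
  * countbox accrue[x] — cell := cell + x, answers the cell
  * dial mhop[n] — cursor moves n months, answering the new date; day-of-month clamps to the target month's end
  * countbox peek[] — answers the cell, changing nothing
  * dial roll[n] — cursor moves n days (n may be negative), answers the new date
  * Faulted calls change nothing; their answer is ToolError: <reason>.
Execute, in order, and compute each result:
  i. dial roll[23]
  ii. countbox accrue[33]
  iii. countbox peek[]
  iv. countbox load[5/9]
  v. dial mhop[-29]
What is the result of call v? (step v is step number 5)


% dial roll(n=23) => 2059-02-02
% countbox accrue(x=33) => 33
% countbox peek() => 33
% countbox load(x=5/9) => 5/9
% dial mhop(n=-29) => 2056-09-02

Answer: 2056-09-02


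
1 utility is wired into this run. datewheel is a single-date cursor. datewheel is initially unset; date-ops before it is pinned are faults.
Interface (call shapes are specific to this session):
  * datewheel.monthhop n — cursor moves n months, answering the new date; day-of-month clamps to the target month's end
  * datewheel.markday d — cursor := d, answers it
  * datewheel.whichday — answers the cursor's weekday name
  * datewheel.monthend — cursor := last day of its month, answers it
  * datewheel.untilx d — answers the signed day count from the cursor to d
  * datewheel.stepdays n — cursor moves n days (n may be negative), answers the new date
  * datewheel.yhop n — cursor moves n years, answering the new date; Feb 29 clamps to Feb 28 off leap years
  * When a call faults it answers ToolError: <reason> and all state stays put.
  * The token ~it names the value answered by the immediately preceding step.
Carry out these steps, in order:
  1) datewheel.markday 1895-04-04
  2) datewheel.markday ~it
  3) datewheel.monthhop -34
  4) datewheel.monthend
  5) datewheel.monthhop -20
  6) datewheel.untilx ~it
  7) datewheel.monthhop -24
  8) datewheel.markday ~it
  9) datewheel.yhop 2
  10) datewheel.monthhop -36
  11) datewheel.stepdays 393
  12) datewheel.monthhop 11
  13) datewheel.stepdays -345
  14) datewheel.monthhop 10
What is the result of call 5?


# datewheel.markday(d→1895-04-04) == 1895-04-04
# datewheel.markday(d→~it) == 1895-04-04
# datewheel.monthhop(n→-34) == 1892-06-04
# datewheel.monthend() == 1892-06-30
# datewheel.monthhop(n→-20) == 1890-10-30
# datewheel.untilx(d→~it) == 0
# datewheel.monthhop(n→-24) == 1888-10-30
# datewheel.markday(d→~it) == 1888-10-30
# datewheel.yhop(n→2) == 1890-10-30
# datewheel.monthhop(n→-36) == 1887-10-30
# datewheel.stepdays(n→393) == 1888-11-26
# datewheel.monthhop(n→11) == 1889-10-26
# datewheel.stepdays(n→-345) == 1888-11-15
# datewheel.monthhop(n→10) == 1889-09-15

Answer: 1890-10-30


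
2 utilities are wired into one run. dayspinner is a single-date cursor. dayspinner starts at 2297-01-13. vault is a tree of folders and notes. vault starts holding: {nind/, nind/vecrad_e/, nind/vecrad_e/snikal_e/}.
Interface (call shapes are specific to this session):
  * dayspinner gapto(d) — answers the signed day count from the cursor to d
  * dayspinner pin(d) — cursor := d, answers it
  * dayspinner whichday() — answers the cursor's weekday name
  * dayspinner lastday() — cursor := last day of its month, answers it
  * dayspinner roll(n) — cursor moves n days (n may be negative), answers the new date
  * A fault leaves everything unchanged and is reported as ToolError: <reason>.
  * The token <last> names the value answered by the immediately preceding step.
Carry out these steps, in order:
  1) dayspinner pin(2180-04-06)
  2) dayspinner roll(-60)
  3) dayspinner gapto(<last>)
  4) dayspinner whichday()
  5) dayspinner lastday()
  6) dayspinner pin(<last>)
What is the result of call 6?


→ dayspinner pin(d=2180-04-06)
← 2180-04-06
→ dayspinner roll(n=-60)
← 2180-02-06
→ dayspinner gapto(d=<last>)
← 0
→ dayspinner whichday()
← Sunday
→ dayspinner lastday()
← 2180-02-29
→ dayspinner pin(d=<last>)
← 2180-02-29

Answer: 2180-02-29


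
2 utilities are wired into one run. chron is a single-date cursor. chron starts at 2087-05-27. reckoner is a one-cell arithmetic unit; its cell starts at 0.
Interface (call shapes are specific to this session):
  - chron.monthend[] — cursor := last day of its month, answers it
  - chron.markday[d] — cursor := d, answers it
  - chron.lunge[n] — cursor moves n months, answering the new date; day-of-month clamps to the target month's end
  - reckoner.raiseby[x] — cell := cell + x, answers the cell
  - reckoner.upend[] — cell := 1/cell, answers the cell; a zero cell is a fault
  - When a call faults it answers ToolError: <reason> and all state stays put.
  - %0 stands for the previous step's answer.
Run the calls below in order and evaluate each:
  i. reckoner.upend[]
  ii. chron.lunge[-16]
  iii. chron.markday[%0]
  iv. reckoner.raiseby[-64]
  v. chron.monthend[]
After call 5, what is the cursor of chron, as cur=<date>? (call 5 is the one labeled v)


I try upend(), → ToolError: reciprocal of zero.
I run lunge passing n: -16, and observe 2086-01-27.
Calling markday passing d: %0, and get 2086-01-27.
Invoking raiseby passing x: -64, which returns -64.
I invoke monthend(), giving 2086-01-31.

Answer: cur=2086-01-31


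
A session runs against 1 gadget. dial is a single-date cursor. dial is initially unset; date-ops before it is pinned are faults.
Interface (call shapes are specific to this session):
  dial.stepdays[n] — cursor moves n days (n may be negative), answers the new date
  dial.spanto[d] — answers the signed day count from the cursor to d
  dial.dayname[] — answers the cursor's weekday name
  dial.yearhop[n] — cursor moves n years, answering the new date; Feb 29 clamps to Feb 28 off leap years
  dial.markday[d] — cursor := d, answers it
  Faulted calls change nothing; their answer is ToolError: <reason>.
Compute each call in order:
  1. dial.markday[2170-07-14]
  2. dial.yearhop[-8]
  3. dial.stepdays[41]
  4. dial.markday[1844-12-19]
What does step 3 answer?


Step: dial.markday[d: 2170-07-14]
Result: 2170-07-14
Step: dial.yearhop[n: -8]
Result: 2162-07-14
Step: dial.stepdays[n: 41]
Result: 2162-08-24
Step: dial.markday[d: 1844-12-19]
Result: 1844-12-19

Answer: 2162-08-24


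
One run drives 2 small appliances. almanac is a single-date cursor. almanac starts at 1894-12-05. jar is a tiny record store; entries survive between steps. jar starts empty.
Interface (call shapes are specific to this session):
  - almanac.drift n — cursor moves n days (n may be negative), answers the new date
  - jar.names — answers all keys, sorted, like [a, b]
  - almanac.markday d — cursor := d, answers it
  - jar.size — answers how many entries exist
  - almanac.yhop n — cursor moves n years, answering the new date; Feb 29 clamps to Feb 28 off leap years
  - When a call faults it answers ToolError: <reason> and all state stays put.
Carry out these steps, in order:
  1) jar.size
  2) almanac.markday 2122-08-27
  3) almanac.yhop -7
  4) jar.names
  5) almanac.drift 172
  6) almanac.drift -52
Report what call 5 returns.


Step: jar.size[]
Result: 0
Step: almanac.markday[2122-08-27]
Result: 2122-08-27
Step: almanac.yhop[-7]
Result: 2115-08-27
Step: jar.names[]
Result: []
Step: almanac.drift[172]
Result: 2116-02-15
Step: almanac.drift[-52]
Result: 2115-12-25

Answer: 2116-02-15


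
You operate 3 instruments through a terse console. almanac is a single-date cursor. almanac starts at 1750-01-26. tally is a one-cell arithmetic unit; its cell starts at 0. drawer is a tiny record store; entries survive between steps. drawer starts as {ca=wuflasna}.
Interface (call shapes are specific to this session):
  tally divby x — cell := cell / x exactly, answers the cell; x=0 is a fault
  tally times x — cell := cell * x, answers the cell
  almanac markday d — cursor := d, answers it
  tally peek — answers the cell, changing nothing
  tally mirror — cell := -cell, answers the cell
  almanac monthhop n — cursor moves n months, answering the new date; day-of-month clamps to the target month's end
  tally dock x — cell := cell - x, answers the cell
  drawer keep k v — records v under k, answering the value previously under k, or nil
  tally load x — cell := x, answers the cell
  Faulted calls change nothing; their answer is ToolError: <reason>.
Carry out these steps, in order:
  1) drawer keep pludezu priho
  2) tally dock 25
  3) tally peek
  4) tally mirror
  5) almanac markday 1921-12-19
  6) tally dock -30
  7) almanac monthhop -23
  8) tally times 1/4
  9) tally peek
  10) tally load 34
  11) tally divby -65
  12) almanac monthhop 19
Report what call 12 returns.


Answer: 1921-08-19

Derivation:
CALL drawer keep[k='pludezu'; v='priho']
RET  nil
CALL tally dock[x='25']
RET  -25
CALL tally peek[]
RET  -25
CALL tally mirror[]
RET  25
CALL almanac markday[d='1921-12-19']
RET  1921-12-19
CALL tally dock[x='-30']
RET  55
CALL almanac monthhop[n='-23']
RET  1920-01-19
CALL tally times[x='1/4']
RET  55/4
CALL tally peek[]
RET  55/4
CALL tally load[x='34']
RET  34
CALL tally divby[x='-65']
RET  -34/65
CALL almanac monthhop[n='19']
RET  1921-08-19


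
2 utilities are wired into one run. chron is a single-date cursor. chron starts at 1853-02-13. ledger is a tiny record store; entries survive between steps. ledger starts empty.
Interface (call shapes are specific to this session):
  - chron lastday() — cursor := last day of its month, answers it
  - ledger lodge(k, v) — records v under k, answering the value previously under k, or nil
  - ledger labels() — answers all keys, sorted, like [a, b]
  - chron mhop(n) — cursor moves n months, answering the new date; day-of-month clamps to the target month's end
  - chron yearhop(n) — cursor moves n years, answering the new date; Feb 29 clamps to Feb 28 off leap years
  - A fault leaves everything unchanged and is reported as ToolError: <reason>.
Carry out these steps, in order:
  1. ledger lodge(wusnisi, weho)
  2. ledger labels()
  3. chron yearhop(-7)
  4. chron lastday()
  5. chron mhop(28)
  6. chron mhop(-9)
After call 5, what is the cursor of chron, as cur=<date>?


Answer: cur=1848-06-28

Derivation:
==> ledger lodge(k→wusnisi, v→weho)
<== nil
==> ledger labels()
<== [wusnisi]
==> chron yearhop(n→-7)
<== 1846-02-13
==> chron lastday()
<== 1846-02-28
==> chron mhop(n→28)
<== 1848-06-28
==> chron mhop(n→-9)
<== 1847-09-28


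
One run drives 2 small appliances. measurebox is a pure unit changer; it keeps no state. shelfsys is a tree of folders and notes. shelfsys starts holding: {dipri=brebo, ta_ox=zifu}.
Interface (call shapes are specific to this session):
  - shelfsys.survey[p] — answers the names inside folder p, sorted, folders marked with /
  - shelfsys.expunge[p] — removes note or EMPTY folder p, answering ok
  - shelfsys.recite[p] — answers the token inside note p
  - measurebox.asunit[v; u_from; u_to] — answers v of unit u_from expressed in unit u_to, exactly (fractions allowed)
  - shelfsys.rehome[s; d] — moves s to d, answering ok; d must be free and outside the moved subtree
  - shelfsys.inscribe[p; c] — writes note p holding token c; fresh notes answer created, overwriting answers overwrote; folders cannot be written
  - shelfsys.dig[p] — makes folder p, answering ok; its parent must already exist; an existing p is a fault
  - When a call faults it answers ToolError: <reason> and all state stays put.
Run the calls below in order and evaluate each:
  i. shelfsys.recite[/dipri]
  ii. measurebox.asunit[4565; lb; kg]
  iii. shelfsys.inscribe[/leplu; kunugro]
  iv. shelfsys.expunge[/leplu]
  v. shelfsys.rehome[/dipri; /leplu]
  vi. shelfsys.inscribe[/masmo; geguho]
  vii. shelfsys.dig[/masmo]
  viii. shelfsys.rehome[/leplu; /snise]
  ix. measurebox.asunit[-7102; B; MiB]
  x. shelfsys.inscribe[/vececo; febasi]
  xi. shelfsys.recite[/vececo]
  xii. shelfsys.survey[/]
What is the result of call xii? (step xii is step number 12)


>>> shelfsys.recite p=/dipri
:: brebo
>>> measurebox.asunit v=4565 u_from=lb u_to=kg
:: 41412983381/20000000
>>> shelfsys.inscribe p=/leplu c=kunugro
:: created
>>> shelfsys.expunge p=/leplu
:: ok
>>> shelfsys.rehome s=/dipri d=/leplu
:: ok
>>> shelfsys.inscribe p=/masmo c=geguho
:: created
>>> shelfsys.dig p=/masmo
:: ToolError: exists
>>> shelfsys.rehome s=/leplu d=/snise
:: ok
>>> measurebox.asunit v=-7102 u_from=B u_to=MiB
:: -3551/524288
>>> shelfsys.inscribe p=/vececo c=febasi
:: created
>>> shelfsys.recite p=/vececo
:: febasi
>>> shelfsys.survey p=/
:: [masmo, snise, ta_ox, vececo]

Answer: [masmo, snise, ta_ox, vececo]


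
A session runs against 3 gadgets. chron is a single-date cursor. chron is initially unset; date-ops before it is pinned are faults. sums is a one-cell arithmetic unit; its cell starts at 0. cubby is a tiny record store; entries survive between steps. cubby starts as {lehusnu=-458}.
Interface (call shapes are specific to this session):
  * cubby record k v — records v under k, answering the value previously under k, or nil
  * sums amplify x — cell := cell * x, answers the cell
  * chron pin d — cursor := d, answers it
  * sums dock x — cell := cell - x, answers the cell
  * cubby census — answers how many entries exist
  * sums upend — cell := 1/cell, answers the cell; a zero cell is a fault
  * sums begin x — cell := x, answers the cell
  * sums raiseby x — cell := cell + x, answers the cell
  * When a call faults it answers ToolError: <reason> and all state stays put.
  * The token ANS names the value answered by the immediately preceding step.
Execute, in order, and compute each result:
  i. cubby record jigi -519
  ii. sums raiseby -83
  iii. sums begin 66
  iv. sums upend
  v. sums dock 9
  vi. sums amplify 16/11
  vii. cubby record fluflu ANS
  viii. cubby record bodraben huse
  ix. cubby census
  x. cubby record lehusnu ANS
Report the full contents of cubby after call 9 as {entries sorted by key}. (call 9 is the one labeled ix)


;; 1. cubby record(jigi, -519) => nil
;; 2. sums raiseby(-83) => -83
;; 3. sums begin(66) => 66
;; 4. sums upend() => 1/66
;; 5. sums dock(9) => -593/66
;; 6. sums amplify(16/11) => -4744/363
;; 7. cubby record(fluflu, ANS) => nil
;; 8. cubby record(bodraben, huse) => nil
;; 9. cubby census() => 4
;; 10. cubby record(lehusnu, ANS) => -458

Answer: {bodraben=huse, fluflu=-4744/363, jigi=-519, lehusnu=-458}


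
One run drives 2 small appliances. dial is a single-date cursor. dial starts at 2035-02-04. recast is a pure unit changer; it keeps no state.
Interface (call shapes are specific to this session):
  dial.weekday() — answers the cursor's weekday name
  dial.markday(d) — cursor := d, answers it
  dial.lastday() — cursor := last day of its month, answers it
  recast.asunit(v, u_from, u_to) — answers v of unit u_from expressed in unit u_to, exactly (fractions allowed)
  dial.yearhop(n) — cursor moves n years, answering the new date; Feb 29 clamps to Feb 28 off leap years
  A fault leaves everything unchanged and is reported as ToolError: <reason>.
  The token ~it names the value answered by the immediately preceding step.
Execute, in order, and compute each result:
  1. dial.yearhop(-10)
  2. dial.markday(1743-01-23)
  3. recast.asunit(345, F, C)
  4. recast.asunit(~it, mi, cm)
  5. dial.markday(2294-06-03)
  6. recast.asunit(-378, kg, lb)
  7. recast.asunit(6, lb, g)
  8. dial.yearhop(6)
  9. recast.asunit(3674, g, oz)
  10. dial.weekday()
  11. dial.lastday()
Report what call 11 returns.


Answer: 2300-06-30

Derivation:
==> dial.yearhop(n→-10)
<== 2025-02-04
==> dial.markday(d→1743-01-23)
<== 1743-01-23
==> recast.asunit(v→345, u_from→F, u_to→C)
<== 1565/9
==> recast.asunit(v→~it, u_from→mi, u_to→cm)
<== 27984704
==> dial.markday(d→2294-06-03)
<== 2294-06-03
==> recast.asunit(v→-378, u_from→kg, u_to→lb)
<== -5400000000/6479891
==> recast.asunit(v→6, u_from→lb, u_to→g)
<== 136077711/50000
==> dial.yearhop(n→6)
<== 2300-06-03
==> recast.asunit(v→3674, u_from→g, u_to→oz)
<== 534400000/4123567
==> dial.weekday()
<== Sunday
==> dial.lastday()
<== 2300-06-30


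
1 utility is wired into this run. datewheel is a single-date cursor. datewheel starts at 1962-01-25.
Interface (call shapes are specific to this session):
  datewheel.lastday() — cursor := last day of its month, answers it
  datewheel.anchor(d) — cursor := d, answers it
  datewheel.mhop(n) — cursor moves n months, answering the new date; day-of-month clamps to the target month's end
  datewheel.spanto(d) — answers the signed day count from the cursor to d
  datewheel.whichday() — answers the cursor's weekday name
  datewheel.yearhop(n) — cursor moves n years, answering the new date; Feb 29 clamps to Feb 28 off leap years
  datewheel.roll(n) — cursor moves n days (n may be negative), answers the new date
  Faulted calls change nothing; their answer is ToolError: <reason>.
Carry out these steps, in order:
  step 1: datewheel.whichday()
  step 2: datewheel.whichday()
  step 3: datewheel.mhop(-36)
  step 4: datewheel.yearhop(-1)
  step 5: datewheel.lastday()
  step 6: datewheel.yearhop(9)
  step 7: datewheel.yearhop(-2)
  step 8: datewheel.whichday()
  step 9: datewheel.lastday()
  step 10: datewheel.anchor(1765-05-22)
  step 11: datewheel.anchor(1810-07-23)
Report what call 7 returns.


;; datewheel.whichday() : Thursday
;; datewheel.whichday() : Thursday
;; datewheel.mhop(n→-36) : 1959-01-25
;; datewheel.yearhop(n→-1) : 1958-01-25
;; datewheel.lastday() : 1958-01-31
;; datewheel.yearhop(n→9) : 1967-01-31
;; datewheel.yearhop(n→-2) : 1965-01-31
;; datewheel.whichday() : Sunday
;; datewheel.lastday() : 1965-01-31
;; datewheel.anchor(d→1765-05-22) : 1765-05-22
;; datewheel.anchor(d→1810-07-23) : 1810-07-23

Answer: 1965-01-31


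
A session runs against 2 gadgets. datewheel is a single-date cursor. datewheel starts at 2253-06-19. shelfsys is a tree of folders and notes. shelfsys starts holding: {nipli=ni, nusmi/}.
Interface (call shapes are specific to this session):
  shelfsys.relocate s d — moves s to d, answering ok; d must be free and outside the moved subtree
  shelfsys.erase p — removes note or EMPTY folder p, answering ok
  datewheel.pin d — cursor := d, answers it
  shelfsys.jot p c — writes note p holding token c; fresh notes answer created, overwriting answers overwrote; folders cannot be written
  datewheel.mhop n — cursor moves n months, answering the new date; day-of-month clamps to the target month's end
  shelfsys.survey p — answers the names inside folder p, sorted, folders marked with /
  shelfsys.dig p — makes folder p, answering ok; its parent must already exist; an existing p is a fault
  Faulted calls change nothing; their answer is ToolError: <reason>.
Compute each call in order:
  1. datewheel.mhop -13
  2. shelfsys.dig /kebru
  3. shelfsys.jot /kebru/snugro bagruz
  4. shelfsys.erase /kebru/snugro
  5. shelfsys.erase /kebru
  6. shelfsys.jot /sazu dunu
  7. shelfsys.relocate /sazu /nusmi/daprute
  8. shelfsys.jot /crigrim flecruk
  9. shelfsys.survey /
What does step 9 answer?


Answer: [crigrim, nipli, nusmi/]

Derivation:
Act: datewheel.mhop[n→-13]
Obs: 2252-05-19
Act: shelfsys.dig[p→/kebru]
Obs: ok
Act: shelfsys.jot[p→/kebru/snugro; c→bagruz]
Obs: created
Act: shelfsys.erase[p→/kebru/snugro]
Obs: ok
Act: shelfsys.erase[p→/kebru]
Obs: ok
Act: shelfsys.jot[p→/sazu; c→dunu]
Obs: created
Act: shelfsys.relocate[s→/sazu; d→/nusmi/daprute]
Obs: ok
Act: shelfsys.jot[p→/crigrim; c→flecruk]
Obs: created
Act: shelfsys.survey[p→/]
Obs: [crigrim, nipli, nusmi/]


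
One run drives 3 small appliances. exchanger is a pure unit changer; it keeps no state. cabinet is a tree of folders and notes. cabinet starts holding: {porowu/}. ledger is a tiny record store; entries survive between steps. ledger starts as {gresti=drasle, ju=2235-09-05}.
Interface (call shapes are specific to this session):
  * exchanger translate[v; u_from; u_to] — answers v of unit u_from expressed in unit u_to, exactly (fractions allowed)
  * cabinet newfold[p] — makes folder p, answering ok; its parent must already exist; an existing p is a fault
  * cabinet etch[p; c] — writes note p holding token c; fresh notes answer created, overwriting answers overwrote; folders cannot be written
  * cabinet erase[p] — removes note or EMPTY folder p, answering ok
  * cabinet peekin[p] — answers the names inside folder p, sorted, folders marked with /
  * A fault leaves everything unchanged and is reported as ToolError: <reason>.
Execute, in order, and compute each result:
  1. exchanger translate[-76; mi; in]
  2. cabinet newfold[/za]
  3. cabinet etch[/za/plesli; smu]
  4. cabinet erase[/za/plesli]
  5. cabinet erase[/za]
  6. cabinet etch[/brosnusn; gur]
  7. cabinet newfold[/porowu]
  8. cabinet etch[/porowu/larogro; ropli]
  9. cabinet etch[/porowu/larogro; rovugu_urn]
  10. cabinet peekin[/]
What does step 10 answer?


Answer: [brosnusn, porowu/]

Derivation:
// exchanger translate(v: -76, u_from: mi, u_to: in) -> -4815360
// cabinet newfold(p: /za) -> ok
// cabinet etch(p: /za/plesli, c: smu) -> created
// cabinet erase(p: /za/plesli) -> ok
// cabinet erase(p: /za) -> ok
// cabinet etch(p: /brosnusn, c: gur) -> created
// cabinet newfold(p: /porowu) -> ToolError: exists
// cabinet etch(p: /porowu/larogro, c: ropli) -> created
// cabinet etch(p: /porowu/larogro, c: rovugu_urn) -> overwrote
// cabinet peekin(p: /) -> [brosnusn, porowu/]


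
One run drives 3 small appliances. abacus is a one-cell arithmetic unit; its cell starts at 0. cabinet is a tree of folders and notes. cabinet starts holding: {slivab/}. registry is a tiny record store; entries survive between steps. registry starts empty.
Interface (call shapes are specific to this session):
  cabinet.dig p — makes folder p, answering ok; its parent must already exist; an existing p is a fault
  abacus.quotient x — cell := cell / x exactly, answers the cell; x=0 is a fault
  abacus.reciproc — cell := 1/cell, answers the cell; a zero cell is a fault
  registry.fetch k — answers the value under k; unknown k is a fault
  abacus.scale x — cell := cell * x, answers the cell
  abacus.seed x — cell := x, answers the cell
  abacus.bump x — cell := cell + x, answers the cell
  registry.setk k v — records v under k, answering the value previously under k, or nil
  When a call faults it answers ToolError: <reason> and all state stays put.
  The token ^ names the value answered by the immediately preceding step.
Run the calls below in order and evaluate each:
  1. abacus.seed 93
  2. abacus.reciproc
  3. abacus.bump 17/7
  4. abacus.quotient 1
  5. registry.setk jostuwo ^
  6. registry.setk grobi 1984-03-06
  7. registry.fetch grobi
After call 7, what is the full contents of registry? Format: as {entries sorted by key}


Answer: {grobi=1984-03-06, jostuwo=1588/651}

Derivation:
I invoke abacus.seed passing x: 93, giving 93.
Invoking abacus.reciproc: 1/93.
I run abacus.bump passing x: 17/7, — result: 1588/651.
I try abacus.quotient passing x: 1, — result: 1588/651.
Invoking registry.setk passing k: jostuwo, v: ^, — result: nil.
I call registry.setk passing k: grobi, v: 1984-03-06: nil.
Then registry.fetch passing k: grobi, — result: 1984-03-06.


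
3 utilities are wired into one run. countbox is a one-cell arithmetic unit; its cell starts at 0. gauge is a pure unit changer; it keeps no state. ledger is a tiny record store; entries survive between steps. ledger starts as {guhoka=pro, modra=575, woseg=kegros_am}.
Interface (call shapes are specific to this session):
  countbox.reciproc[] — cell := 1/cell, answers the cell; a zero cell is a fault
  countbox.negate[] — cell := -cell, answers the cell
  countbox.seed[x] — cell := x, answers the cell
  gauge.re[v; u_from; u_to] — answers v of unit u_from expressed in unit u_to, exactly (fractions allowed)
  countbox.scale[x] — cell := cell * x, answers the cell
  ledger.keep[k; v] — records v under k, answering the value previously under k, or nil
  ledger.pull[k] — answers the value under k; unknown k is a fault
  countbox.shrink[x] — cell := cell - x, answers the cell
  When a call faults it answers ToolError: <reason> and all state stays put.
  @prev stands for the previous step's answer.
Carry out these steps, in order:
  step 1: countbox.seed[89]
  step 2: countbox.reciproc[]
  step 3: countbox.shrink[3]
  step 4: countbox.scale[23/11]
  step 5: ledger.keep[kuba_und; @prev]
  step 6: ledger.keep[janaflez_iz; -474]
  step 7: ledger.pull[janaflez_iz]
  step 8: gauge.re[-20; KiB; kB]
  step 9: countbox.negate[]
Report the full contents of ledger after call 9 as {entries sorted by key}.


Answer: {guhoka=pro, janaflez_iz=-474, kuba_und=-6118/979, modra=575, woseg=kegros_am}

Derivation:
Step: countbox.seed[x='89']
Result: 89
Step: countbox.reciproc[]
Result: 1/89
Step: countbox.shrink[x='3']
Result: -266/89
Step: countbox.scale[x='23/11']
Result: -6118/979
Step: ledger.keep[k='kuba_und'; v='@prev']
Result: nil
Step: ledger.keep[k='janaflez_iz'; v='-474']
Result: nil
Step: ledger.pull[k='janaflez_iz']
Result: -474
Step: gauge.re[v='-20'; u_from='KiB'; u_to='kB']
Result: -512/25
Step: countbox.negate[]
Result: 6118/979


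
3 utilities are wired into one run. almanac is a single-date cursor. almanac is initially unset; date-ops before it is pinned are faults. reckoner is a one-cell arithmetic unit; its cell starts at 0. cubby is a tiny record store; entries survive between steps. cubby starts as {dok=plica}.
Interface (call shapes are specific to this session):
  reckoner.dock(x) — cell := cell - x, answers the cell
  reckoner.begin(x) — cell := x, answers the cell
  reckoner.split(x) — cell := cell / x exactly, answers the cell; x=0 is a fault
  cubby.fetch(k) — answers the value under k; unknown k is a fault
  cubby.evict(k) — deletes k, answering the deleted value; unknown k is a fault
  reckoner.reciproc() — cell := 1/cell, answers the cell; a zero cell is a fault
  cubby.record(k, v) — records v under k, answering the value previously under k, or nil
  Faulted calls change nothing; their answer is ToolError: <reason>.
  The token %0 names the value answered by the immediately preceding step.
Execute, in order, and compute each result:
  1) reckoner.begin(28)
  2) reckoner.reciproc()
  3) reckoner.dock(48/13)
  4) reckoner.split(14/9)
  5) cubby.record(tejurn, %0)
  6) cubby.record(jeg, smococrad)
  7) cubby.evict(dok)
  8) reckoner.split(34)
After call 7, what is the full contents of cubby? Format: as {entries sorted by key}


Answer: {jeg=smococrad, tejurn=-11979/5096}

Derivation:
>> begin(x=28)
<< 28
>> reciproc()
<< 1/28
>> dock(x=48/13)
<< -1331/364
>> split(x=14/9)
<< -11979/5096
>> record(k=tejurn, v=%0)
<< nil
>> record(k=jeg, v=smococrad)
<< nil
>> evict(k=dok)
<< plica
>> split(x=34)
<< -11979/173264


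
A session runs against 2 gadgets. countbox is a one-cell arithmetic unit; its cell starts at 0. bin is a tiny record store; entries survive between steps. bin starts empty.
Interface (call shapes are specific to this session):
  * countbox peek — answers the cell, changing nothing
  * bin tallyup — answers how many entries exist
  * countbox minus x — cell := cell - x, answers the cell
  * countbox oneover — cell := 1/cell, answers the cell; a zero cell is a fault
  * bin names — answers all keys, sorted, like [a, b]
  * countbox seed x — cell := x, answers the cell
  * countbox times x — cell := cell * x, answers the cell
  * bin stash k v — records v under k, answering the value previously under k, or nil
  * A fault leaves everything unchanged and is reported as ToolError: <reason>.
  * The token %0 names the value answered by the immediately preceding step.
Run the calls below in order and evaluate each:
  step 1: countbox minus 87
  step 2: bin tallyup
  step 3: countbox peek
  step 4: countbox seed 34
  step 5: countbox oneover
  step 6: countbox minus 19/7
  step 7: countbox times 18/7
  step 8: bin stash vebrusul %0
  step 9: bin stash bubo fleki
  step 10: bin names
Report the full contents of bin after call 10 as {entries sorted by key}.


Answer: {bubo=fleki, vebrusul=-5751/833}

Derivation:
>>> countbox minus x: 87
= -87
>>> bin tallyup
= 0
>>> countbox peek
= -87
>>> countbox seed x: 34
= 34
>>> countbox oneover
= 1/34
>>> countbox minus x: 19/7
= -639/238
>>> countbox times x: 18/7
= -5751/833
>>> bin stash k: vebrusul v: %0
= nil
>>> bin stash k: bubo v: fleki
= nil
>>> bin names
= [bubo, vebrusul]


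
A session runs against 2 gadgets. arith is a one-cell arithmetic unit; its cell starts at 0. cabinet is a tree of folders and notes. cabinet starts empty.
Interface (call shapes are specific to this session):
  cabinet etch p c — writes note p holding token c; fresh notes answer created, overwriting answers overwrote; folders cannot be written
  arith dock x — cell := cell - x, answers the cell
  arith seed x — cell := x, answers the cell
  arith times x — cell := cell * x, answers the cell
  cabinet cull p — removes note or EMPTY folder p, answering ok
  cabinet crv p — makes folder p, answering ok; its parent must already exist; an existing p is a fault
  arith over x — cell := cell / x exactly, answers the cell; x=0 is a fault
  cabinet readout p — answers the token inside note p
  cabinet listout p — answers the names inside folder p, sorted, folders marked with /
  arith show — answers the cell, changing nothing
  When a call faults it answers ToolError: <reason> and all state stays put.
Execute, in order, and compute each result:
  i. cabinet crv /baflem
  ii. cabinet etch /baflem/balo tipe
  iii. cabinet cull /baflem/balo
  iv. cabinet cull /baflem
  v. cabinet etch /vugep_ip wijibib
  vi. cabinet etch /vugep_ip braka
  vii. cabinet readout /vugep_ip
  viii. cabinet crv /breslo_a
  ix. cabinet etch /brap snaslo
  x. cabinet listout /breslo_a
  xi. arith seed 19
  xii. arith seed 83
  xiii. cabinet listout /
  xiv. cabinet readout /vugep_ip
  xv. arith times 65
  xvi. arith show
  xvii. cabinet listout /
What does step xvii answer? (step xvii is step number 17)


Answer: [brap, breslo_a/, vugep_ip]

Derivation:
! 1. cabinet crv(/baflem) -> ok
! 2. cabinet etch(/baflem/balo, tipe) -> created
! 3. cabinet cull(/baflem/balo) -> ok
! 4. cabinet cull(/baflem) -> ok
! 5. cabinet etch(/vugep_ip, wijibib) -> created
! 6. cabinet etch(/vugep_ip, braka) -> overwrote
! 7. cabinet readout(/vugep_ip) -> braka
! 8. cabinet crv(/breslo_a) -> ok
! 9. cabinet etch(/brap, snaslo) -> created
! 10. cabinet listout(/breslo_a) -> []
! 11. arith seed(19) -> 19
! 12. arith seed(83) -> 83
! 13. cabinet listout(/) -> [brap, breslo_a/, vugep_ip]
! 14. cabinet readout(/vugep_ip) -> braka
! 15. arith times(65) -> 5395
! 16. arith show() -> 5395
! 17. cabinet listout(/) -> [brap, breslo_a/, vugep_ip]


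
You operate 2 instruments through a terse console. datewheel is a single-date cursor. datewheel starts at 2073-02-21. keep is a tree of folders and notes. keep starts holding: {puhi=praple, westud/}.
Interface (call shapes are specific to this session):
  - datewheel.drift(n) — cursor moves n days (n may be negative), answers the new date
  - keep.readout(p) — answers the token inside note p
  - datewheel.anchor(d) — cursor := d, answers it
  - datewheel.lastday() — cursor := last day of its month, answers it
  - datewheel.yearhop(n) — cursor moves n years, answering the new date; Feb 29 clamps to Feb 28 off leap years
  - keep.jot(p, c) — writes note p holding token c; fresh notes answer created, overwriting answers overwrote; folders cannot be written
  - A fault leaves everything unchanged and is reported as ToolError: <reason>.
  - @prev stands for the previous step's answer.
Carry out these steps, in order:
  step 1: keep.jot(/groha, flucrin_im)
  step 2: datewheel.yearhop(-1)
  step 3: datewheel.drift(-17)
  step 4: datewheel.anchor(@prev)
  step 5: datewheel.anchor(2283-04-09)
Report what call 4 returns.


Answer: 2072-02-04

Derivation:
-> jot(/groha, flucrin_im)
<- created
-> yearhop(-1)
<- 2072-02-21
-> drift(-17)
<- 2072-02-04
-> anchor(@prev)
<- 2072-02-04
-> anchor(2283-04-09)
<- 2283-04-09


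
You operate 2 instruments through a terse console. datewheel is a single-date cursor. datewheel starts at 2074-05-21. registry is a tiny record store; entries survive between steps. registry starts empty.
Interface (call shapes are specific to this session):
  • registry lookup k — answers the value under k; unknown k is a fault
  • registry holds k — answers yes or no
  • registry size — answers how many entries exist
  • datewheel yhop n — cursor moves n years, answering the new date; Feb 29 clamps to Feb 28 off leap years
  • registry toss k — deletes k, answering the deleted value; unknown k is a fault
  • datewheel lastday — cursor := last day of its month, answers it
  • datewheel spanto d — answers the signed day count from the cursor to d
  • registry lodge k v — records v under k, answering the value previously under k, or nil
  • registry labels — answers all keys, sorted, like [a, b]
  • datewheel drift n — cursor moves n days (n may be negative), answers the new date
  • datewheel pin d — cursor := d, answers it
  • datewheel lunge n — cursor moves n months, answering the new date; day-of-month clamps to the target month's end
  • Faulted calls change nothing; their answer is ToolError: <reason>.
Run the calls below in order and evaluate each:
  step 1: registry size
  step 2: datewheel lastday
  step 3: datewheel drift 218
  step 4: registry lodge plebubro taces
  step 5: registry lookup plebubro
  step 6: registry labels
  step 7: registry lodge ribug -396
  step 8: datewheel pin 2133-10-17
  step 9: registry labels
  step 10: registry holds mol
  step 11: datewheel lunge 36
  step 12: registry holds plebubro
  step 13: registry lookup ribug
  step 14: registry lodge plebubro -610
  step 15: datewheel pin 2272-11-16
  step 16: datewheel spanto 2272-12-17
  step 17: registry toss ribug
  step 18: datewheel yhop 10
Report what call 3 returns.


Act: registry size[]
Obs: 0
Act: datewheel lastday[]
Obs: 2074-05-31
Act: datewheel drift[n: 218]
Obs: 2075-01-04
Act: registry lodge[k: plebubro; v: taces]
Obs: nil
Act: registry lookup[k: plebubro]
Obs: taces
Act: registry labels[]
Obs: [plebubro]
Act: registry lodge[k: ribug; v: -396]
Obs: nil
Act: datewheel pin[d: 2133-10-17]
Obs: 2133-10-17
Act: registry labels[]
Obs: [plebubro, ribug]
Act: registry holds[k: mol]
Obs: no
Act: datewheel lunge[n: 36]
Obs: 2136-10-17
Act: registry holds[k: plebubro]
Obs: yes
Act: registry lookup[k: ribug]
Obs: -396
Act: registry lodge[k: plebubro; v: -610]
Obs: taces
Act: datewheel pin[d: 2272-11-16]
Obs: 2272-11-16
Act: datewheel spanto[d: 2272-12-17]
Obs: 31
Act: registry toss[k: ribug]
Obs: -396
Act: datewheel yhop[n: 10]
Obs: 2282-11-16

Answer: 2075-01-04


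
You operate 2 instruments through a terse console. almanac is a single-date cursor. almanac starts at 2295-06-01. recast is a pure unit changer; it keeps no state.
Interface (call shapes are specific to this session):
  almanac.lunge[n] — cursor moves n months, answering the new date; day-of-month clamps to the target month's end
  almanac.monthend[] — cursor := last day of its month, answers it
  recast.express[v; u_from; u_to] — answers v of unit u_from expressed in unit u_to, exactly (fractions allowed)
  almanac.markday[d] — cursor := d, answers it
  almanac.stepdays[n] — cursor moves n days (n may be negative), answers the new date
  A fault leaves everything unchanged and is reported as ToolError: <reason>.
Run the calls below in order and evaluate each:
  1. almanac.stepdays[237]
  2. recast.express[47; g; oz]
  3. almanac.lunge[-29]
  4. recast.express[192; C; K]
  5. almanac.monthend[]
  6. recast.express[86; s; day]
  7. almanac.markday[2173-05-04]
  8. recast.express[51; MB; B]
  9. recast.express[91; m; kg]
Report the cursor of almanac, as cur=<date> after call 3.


Answer: cur=2293-08-24

Derivation:
Do: almanac.stepdays[n='237']
See: 2296-01-24
Do: recast.express[v='47'; u_from='g'; u_to='oz']
See: 75200000/45359237
Do: almanac.lunge[n='-29']
See: 2293-08-24
Do: recast.express[v='192'; u_from='C'; u_to='K']
See: 9303/20
Do: almanac.monthend[]
See: 2293-08-31
Do: recast.express[v='86'; u_from='s'; u_to='day']
See: 43/43200
Do: almanac.markday[d='2173-05-04']
See: 2173-05-04
Do: recast.express[v='51'; u_from='MB'; u_to='B']
See: 51000000
Do: recast.express[v='91'; u_from='m'; u_to='kg']
See: ToolError: incompatible units
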